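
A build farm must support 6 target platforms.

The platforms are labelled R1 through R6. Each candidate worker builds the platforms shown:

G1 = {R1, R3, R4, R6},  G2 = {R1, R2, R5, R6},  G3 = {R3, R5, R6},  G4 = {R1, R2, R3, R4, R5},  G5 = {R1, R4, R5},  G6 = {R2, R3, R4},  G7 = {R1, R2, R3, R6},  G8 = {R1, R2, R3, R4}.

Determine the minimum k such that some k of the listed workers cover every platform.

G2 and G6 together: G2 ∪ G6 = {R1, R2, R3, R4, R5, R6} — every platform is covered.
No single worker has all 6 platforms (the largest, G4, has 5), so 2 is optimal.

2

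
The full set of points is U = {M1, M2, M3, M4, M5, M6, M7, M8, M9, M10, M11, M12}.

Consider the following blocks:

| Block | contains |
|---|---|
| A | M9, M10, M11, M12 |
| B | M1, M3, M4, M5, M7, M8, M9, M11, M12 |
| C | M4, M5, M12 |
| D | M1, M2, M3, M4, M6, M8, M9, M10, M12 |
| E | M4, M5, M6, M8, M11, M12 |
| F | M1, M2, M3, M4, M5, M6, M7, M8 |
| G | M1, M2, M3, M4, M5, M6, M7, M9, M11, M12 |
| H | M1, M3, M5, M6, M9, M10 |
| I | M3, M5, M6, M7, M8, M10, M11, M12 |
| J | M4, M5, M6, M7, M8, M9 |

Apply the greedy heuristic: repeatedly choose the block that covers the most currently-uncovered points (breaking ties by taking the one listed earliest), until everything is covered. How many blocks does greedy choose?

2

Greedy: pick G (covers 10 new) → pick D (covers 2 new). Total picks: 2.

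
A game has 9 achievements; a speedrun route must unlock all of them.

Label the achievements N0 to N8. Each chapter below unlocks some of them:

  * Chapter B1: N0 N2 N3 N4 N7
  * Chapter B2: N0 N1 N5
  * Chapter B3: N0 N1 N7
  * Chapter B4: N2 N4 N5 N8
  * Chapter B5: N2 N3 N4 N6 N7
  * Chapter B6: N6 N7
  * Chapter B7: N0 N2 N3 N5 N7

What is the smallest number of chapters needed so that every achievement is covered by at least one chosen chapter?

3

Take {B2, B4, B5}. Their union is {N0, N1, N2, N3, N4, N5, N6, N7, N8}, which is all 9 achievements.
Only B4 contains N8, so B4 is forced; the remaining 5 achievements need at least 2 more chapters (each remaining chapter adds at most 3) — so at least 3 chapters are needed, and 3 is optimal.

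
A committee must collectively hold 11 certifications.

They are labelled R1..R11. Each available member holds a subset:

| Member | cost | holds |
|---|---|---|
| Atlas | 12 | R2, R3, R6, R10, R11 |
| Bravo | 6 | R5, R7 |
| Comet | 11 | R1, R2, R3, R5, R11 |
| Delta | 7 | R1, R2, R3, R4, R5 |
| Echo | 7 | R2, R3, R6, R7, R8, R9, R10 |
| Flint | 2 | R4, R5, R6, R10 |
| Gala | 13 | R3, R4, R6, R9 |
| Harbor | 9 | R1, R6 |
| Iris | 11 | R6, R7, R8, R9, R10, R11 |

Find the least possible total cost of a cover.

18

Delta, Iris together cover every certification (Delta ∪ Iris = {R1, R2, R3, R4, R5, R6, R7, R8, R9, R10, R11}); total cost 7 + 11 = 18.
The greedy pick Flint, Echo, Comet costs 20; no covering selection beats 18.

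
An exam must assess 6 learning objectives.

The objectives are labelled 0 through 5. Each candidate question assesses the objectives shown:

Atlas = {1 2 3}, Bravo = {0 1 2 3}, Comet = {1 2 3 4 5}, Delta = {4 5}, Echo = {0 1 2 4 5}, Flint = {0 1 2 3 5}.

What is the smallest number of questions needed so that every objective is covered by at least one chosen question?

Take {Echo, Flint}. Their union is {0, 1, 2, 3, 4, 5}, which is all 6 objectives.
No single question has all 6 objectives (the largest, Comet, has 5), so 2 is optimal.

2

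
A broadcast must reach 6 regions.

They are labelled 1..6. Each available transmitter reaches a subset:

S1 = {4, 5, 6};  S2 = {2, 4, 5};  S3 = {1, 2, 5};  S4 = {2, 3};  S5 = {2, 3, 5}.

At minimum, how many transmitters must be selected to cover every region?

Take {S1, S3, S5}. Their union is {1, 2, 3, 4, 5, 6}, which is all 6 regions.
Only S3 contains 1, so S3 is forced; the remaining 3 regions need at least 2 more transmitters (each remaining transmitter adds at most 2) — so at least 3 transmitters are needed, and 3 is optimal.

3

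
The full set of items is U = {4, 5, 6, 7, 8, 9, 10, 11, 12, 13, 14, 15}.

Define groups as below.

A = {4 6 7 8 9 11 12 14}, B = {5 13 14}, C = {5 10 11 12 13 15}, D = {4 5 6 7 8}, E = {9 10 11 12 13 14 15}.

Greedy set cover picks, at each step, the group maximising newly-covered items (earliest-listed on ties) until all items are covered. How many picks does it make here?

2

Greedy: pick A (covers 8 new) → pick C (covers 4 new). Total picks: 2.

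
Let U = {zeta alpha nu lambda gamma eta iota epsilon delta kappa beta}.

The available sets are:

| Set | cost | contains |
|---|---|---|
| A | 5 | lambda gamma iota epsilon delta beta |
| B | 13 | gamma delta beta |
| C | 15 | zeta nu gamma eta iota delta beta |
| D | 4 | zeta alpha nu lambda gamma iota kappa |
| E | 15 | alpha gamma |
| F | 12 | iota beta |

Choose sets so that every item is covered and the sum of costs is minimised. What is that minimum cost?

24

A, C, D together cover every item (A ∪ C ∪ D = {zeta, alpha, nu, lambda, gamma, eta, iota, epsilon, delta, kappa, beta}); total cost 5 + 15 + 4 = 24.
No covering selection has total cost below 24.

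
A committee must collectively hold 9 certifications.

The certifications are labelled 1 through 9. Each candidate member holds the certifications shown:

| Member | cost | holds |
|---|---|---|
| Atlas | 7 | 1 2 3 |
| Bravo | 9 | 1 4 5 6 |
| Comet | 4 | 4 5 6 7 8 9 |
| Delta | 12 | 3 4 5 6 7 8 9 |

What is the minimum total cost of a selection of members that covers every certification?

Atlas, Comet together cover every certification (Atlas ∪ Comet = {1, 2, 3, 4, 5, 6, 7, 8, 9}); total cost 7 + 4 = 11.
No covering selection has total cost below 11.

11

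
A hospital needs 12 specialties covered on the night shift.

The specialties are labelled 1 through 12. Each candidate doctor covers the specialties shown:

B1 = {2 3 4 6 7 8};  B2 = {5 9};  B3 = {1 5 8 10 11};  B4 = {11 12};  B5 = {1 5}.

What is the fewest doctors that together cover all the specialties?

B1 and B2 and B3 and B4 together: B1 ∪ B2 ∪ B3 ∪ B4 = {1, 2, 3, 4, 5, 6, 7, 8, 9, 10, 11, 12} — every specialty is covered.
No 3 of the 5 doctors cover everything (all 10 combinations miss at least one specialty), so 4 is optimal.

4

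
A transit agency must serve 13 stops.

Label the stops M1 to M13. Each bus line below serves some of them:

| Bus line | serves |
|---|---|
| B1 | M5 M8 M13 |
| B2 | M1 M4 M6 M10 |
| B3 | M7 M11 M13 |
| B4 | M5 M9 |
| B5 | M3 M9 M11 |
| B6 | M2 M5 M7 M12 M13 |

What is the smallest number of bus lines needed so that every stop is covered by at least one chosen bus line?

Take {B1, B2, B5, B6}. Their union is {M1, M2, M3, M4, M5, M6, M7, M8, M9, M10, M11, M12, M13}, which is all 13 stops.
Only B1 contains M8, so B1 is forced; the remaining 10 stops need at least 3 more bus lines (each remaining bus line adds at most 4) — so at least 4 bus lines are needed, and 4 is optimal.

4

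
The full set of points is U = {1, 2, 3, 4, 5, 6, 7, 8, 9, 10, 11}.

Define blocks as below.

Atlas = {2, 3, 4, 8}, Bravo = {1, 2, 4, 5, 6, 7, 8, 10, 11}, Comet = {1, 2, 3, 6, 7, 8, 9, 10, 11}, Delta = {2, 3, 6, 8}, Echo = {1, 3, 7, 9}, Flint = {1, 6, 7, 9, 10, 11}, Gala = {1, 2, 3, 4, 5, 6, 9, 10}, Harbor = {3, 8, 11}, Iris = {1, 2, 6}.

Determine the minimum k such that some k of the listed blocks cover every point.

2

Comet and Gala together: Comet ∪ Gala = {1, 2, 3, 4, 5, 6, 7, 8, 9, 10, 11} — every point is covered.
No single block has all 11 points (the largest, Bravo, has 9), so 2 is optimal.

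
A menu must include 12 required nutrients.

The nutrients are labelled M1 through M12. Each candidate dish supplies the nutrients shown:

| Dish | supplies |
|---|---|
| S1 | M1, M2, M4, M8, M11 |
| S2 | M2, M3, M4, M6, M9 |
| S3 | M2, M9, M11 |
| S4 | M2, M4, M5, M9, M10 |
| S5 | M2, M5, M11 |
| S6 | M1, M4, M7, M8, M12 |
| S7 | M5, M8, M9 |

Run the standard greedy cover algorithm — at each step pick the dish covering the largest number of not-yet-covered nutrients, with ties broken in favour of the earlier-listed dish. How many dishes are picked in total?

Greedy: pick S1 (covers 5 new) → pick S2 (covers 3 new) → pick S4 (covers 2 new) → pick S6 (covers 2 new). Total picks: 4.

4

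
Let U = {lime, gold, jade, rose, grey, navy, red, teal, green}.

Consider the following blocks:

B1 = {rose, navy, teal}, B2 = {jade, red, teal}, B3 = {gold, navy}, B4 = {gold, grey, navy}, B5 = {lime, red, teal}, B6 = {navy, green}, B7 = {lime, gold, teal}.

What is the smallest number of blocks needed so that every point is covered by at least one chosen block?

5

B1, B2, B4, B5, and B6 cover everything between them: the union {lime, gold, jade, rose, grey, navy, red, teal, green} is all of U.
No 4 of the 7 blocks cover everything (all 35 combinations miss at least one point), so 5 is optimal.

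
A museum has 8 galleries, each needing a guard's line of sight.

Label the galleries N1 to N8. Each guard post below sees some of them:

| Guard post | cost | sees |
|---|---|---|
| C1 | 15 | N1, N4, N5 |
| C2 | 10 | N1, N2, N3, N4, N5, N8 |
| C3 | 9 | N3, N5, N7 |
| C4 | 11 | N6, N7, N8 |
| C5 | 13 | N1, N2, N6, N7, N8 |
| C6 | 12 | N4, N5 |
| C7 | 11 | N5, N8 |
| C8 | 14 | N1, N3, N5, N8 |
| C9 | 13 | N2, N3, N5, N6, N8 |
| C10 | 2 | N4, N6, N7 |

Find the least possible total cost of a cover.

12

C2, C10 together cover every gallery (C2 ∪ C10 = {N1, N2, N3, N4, N5, N6, N7, N8}); total cost 10 + 2 = 12.
No covering selection has total cost below 12.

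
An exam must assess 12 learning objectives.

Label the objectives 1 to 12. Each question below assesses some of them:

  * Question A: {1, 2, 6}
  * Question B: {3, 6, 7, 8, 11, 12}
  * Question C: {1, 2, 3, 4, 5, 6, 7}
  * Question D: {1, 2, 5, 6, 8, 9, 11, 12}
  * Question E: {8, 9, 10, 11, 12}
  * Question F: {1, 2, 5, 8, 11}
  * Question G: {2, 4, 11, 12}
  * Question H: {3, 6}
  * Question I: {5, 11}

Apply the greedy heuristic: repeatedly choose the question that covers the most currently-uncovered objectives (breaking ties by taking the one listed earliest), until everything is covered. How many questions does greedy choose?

3

Greedy: pick D (covers 8 new) → pick C (covers 3 new) → pick E (covers 1 new). Total picks: 3.
(The true minimum cover uses only 2 questions, so greedy is not optimal here.)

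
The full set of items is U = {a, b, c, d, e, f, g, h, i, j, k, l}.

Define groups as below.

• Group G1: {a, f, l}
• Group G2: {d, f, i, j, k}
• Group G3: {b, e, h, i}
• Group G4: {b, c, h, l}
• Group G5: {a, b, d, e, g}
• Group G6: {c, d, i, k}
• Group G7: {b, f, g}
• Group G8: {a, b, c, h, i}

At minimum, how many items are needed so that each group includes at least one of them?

The 3 items {b, d, l} hit every group.
No choice of 2 items meets every group, so 3 is the minimum.

3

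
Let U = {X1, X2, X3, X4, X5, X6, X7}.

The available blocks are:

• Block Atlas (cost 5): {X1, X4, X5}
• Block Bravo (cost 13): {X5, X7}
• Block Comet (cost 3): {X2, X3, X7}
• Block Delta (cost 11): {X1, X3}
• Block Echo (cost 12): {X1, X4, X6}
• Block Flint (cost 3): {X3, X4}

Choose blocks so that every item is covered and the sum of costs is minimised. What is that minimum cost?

Atlas, Comet, Echo together cover every item (Atlas ∪ Comet ∪ Echo = {X1, X2, X3, X4, X5, X6, X7}); total cost 5 + 3 + 12 = 20.
No covering selection has total cost below 20.

20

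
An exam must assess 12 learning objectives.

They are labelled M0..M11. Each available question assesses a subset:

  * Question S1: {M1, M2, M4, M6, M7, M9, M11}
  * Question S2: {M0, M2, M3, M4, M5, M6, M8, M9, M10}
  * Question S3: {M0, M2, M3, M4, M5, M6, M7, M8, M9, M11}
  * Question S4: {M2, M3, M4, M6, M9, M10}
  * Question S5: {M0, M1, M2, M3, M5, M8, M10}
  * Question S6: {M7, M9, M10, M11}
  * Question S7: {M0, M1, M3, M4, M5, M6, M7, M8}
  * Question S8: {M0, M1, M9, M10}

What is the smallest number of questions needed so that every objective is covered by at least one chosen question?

S1 and S5 together: S1 ∪ S5 = {M0, M1, M2, M3, M4, M5, M6, M7, M8, M9, M10, M11} — every objective is covered.
No single question has all 12 objectives (the largest, S3, has 10), so 2 is optimal.

2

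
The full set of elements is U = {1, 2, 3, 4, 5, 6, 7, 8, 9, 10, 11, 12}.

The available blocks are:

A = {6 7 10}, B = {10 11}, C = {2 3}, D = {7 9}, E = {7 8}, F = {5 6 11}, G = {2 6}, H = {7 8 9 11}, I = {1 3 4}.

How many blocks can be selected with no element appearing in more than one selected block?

B, D, G, I are pairwise disjoint (B={10,11}; D={7,9}; G={2,6}; I={1,3,4}).
Every remaining block overlaps one of these, and no 5 of the listed blocks are pairwise disjoint, so 4 is the maximum.

4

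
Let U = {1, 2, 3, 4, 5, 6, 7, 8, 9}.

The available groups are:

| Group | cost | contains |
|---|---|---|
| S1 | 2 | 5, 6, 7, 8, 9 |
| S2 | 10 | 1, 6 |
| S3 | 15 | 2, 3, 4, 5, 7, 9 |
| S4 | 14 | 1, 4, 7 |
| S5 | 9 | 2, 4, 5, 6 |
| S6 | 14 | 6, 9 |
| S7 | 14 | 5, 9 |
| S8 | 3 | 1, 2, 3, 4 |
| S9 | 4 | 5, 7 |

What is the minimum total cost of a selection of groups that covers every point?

5

S1, S8 together cover every point (S1 ∪ S8 = {1, 2, 3, 4, 5, 6, 7, 8, 9}); total cost 2 + 3 = 5.
No covering selection has total cost below 5.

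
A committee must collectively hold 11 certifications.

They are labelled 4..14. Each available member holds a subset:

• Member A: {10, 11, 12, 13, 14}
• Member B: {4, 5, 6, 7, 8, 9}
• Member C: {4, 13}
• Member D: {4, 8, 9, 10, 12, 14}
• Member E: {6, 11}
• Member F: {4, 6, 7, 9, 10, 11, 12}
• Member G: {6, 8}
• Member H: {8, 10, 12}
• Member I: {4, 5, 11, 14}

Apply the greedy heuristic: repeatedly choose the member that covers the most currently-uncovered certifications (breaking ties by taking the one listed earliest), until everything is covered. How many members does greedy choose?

Greedy: pick F (covers 7 new) → pick A (covers 2 new) → pick B (covers 2 new). Total picks: 3.
(The true minimum cover uses only 2 members, so greedy is not optimal here.)

3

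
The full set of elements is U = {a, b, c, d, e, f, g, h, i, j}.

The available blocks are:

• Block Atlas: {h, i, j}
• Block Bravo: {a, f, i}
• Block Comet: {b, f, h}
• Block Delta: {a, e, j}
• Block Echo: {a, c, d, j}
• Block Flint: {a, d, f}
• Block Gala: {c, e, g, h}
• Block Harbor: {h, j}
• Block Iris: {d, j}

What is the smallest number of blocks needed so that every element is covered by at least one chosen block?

Take {Atlas, Comet, Echo, Gala}. Their union is {a, b, c, d, e, f, g, h, i, j}, which is all 10 elements.
No 3 of the 9 blocks cover everything (all 84 combinations miss at least one element), so 4 is optimal.

4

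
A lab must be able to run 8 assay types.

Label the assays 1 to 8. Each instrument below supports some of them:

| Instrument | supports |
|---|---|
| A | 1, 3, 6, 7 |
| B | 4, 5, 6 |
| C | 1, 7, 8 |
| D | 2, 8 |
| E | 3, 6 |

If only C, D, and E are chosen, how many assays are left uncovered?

Union of C, D, E = {1, 2, 3, 6, 7, 8}.
Not covered: 4, 5 — 2 assays.

2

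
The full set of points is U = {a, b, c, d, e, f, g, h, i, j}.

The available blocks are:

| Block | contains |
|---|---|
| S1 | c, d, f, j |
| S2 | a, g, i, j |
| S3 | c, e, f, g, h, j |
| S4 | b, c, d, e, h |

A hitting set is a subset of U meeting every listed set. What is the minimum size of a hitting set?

The 2 points {c, i} hit every block.
The blocks S2, S4 are pairwise disjoint, so any hitting set needs a separate point for each — at least 2. Hence 2 is optimal.

2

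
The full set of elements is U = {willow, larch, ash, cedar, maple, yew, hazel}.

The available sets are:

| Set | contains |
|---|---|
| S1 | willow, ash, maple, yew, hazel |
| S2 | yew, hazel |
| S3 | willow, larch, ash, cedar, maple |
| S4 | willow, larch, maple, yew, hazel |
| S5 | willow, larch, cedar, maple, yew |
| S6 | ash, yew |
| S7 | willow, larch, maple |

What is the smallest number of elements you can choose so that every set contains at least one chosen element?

2

The 2 elements {larch, yew} hit every set.
The sets S2, S7 are pairwise disjoint, so any hitting set needs a separate element for each — at least 2. Hence 2 is optimal.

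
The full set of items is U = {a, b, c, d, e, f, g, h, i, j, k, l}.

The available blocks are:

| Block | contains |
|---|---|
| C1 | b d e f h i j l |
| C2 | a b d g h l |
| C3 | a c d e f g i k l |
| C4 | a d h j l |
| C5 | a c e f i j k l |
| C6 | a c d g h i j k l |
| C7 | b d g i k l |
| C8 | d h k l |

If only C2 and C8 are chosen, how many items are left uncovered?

Union of C2, C8 = {a, b, d, g, h, k, l}.
Not covered: c, e, f, i, j — 5 items.

5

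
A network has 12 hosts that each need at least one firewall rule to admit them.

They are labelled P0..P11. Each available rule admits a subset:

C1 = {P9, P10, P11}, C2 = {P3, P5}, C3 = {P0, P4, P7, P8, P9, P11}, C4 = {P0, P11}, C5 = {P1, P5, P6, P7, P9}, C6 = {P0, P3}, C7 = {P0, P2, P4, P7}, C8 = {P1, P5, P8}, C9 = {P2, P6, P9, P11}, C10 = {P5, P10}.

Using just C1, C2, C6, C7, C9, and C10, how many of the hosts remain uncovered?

2

Union of C1, C2, C6, C7, C9, C10 = {P0, P2, P3, P4, P5, P6, P7, P9, P10, P11}.
Not covered: P1, P8 — 2 hosts.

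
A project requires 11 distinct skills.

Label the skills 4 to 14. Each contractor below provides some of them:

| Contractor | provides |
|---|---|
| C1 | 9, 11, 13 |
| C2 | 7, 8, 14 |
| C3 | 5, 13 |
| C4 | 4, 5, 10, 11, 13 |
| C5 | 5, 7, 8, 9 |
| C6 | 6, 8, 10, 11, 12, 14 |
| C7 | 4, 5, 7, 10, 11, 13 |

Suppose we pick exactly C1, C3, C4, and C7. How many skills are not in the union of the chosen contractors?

4

Union of C1, C3, C4, C7 = {4, 5, 7, 9, 10, 11, 13}.
Not covered: 6, 8, 12, 14 — 4 skills.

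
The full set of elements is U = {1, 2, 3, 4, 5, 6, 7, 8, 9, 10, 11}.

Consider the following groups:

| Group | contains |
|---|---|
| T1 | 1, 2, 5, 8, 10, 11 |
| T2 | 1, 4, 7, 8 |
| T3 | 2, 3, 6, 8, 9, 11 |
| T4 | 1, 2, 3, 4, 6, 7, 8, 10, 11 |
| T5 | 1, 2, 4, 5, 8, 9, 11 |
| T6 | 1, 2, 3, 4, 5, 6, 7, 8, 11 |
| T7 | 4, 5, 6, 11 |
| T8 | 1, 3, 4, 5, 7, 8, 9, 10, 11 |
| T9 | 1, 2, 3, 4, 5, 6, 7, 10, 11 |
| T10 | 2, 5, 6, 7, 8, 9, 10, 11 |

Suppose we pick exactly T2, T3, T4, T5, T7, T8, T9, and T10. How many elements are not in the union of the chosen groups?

0

Union of T2, T3, T4, T5, T7, T8, T9, T10 = {1, 2, 3, 4, 5, 6, 7, 8, 9, 10, 11} — that's every element, so 0 are uncovered.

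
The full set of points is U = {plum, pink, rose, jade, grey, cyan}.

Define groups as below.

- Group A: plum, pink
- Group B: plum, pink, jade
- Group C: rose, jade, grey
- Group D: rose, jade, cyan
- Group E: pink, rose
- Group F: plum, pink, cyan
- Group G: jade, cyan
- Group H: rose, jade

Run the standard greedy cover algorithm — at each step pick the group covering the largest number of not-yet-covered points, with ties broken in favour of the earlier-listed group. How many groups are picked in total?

3

Greedy: pick B (covers 3 new) → pick C (covers 2 new) → pick D (covers 1 new). Total picks: 3.
(The true minimum cover uses only 2 groups, so greedy is not optimal here.)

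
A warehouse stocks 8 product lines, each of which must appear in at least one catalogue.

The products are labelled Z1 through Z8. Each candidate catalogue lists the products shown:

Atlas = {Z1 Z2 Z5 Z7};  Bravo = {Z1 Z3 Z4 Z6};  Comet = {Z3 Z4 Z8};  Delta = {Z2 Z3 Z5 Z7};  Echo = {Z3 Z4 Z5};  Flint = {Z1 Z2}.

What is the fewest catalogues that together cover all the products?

Atlas and Bravo and Comet together: Atlas ∪ Bravo ∪ Comet = {Z1, Z2, Z3, Z4, Z5, Z6, Z7, Z8} — every product is covered.
Only Bravo contains Z6, so Bravo is forced; the remaining 4 products need at least 2 more catalogues (each remaining catalogue adds at most 3) — so at least 3 catalogues are needed, and 3 is optimal.

3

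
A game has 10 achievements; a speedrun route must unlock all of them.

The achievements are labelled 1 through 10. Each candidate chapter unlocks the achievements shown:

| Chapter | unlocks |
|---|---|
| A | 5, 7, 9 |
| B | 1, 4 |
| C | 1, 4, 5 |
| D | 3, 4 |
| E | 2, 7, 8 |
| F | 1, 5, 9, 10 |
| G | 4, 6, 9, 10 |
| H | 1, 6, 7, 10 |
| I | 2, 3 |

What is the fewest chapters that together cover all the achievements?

4

Take {A, D, E, H}. Their union is {1, 2, 3, 4, 5, 6, 7, 8, 9, 10}, which is all 10 achievements.
No 3 of the 9 chapters cover everything (all 84 combinations miss at least one achievement), so 4 is optimal.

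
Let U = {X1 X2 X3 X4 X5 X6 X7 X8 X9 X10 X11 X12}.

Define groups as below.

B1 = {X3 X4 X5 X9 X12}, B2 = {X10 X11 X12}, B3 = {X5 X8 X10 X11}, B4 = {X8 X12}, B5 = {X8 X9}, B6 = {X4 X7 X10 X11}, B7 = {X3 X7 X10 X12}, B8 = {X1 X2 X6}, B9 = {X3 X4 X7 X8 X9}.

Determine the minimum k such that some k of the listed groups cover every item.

B1, B3, B6, and B8 cover everything between them: the union {X1, X2, X3, X4, X5, X6, X7, X8, X9, X10, X11, X12} is all of U.
No 3 of the 9 groups cover everything (all 84 combinations miss at least one item), so 4 is optimal.

4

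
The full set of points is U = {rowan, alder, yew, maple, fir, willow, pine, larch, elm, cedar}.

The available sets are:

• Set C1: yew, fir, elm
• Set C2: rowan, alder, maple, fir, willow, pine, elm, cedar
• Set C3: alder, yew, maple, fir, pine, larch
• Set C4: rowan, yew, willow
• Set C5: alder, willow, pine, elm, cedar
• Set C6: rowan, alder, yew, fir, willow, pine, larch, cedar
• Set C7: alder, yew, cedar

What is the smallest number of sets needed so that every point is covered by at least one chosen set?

2

C2 and C6 cover everything between them: the union {rowan, alder, yew, maple, fir, willow, pine, larch, elm, cedar} is all of U.
No single set has all 10 points (the largest, C2, has 8), so 2 is optimal.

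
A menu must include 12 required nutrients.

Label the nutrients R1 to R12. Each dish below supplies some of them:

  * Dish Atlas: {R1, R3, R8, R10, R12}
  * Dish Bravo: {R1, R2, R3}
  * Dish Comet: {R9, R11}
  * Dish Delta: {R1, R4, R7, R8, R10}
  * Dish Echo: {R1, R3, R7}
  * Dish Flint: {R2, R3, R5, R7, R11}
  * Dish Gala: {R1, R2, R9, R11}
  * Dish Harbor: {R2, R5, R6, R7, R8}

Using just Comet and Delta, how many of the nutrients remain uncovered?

5

Union of Comet, Delta = {R1, R4, R7, R8, R9, R10, R11}.
Not covered: R2, R3, R5, R6, R12 — 5 nutrients.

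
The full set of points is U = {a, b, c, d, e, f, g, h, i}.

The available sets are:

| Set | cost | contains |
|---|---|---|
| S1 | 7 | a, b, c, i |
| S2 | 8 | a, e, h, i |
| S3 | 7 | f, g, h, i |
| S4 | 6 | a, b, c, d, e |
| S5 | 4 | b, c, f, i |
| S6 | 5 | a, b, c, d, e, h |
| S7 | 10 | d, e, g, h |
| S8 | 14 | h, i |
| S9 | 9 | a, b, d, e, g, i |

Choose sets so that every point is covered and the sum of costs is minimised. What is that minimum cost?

S3, S6 together cover every point (S3 ∪ S6 = {a, b, c, d, e, f, g, h, i}); total cost 7 + 5 = 12.
The greedy pick S6, S5, S3 costs 16; no covering selection beats 12.

12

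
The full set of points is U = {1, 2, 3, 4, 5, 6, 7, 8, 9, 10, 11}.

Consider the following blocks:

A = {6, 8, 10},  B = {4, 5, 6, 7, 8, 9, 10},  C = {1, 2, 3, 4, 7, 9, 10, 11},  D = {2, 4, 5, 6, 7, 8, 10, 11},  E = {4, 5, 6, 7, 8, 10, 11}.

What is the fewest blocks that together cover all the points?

B and C cover everything between them: the union {1, 2, 3, 4, 5, 6, 7, 8, 9, 10, 11} is all of U.
No single block has all 11 points (the largest, C, has 8), so 2 is optimal.

2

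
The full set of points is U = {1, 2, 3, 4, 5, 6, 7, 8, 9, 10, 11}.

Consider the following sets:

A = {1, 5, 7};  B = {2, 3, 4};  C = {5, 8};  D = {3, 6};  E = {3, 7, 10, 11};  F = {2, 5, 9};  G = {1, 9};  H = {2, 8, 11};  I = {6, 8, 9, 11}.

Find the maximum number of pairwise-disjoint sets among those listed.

C, E, G are pairwise disjoint (C={5,8}; E={3,7,10,11}; G={1,9}).
Every remaining set overlaps one of these, and no 4 of the listed sets are pairwise disjoint, so 3 is the maximum.

3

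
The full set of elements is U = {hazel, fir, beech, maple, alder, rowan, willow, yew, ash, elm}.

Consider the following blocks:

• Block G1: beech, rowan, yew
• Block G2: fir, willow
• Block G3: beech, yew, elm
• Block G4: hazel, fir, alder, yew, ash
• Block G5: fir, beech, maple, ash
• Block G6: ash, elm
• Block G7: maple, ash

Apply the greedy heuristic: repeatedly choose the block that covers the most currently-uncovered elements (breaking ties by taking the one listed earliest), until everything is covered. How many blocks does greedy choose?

Greedy: pick G4 (covers 5 new) → pick G1 (covers 2 new) → pick G2 (covers 1 new) → pick G3 (covers 1 new) → pick G5 (covers 1 new). Total picks: 5.

5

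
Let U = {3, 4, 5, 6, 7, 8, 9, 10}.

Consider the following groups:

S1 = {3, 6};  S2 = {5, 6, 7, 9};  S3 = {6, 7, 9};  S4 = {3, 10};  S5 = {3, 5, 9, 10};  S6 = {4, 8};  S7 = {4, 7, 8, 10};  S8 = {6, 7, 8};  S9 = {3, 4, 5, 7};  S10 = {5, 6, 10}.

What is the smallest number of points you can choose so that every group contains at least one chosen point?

The 3 points {3, 6, 8} hit every group.
The groups S2, S4, S6 are pairwise disjoint, so any hitting set needs a separate point for each — at least 3. Hence 3 is optimal.

3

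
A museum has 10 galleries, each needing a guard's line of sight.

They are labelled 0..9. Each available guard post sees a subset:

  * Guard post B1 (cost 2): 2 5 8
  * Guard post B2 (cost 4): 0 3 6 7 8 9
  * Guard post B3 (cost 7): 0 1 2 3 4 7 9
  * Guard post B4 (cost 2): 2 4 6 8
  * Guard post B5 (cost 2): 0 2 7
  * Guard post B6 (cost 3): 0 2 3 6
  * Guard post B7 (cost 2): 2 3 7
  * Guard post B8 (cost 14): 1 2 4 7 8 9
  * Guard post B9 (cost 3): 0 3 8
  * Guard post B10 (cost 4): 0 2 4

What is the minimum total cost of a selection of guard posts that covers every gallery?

11

B1, B3, B4 together cover every gallery (B1 ∪ B3 ∪ B4 = {0, 1, 2, 3, 4, 5, 6, 7, 8, 9}); total cost 2 + 7 + 2 = 11.
The greedy pick B4, B2, B1, B3 costs 15; no covering selection beats 11.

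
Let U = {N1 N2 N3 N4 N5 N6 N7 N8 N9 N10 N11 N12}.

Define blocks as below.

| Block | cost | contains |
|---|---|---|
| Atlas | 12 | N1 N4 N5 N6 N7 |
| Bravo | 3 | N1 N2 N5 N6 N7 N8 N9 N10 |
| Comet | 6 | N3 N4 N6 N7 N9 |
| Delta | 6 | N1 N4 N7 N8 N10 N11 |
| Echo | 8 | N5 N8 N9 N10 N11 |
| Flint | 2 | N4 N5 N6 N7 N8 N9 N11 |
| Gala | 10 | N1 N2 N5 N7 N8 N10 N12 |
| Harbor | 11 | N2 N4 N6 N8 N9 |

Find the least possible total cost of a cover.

18

Comet, Flint, Gala together cover every item (Comet ∪ Flint ∪ Gala = {N1, N2, N3, N4, N5, N6, N7, N8, N9, N10, N11, N12}); total cost 6 + 2 + 10 = 18.
The greedy pick Flint, Bravo, Comet, Gala costs 21; no covering selection beats 18.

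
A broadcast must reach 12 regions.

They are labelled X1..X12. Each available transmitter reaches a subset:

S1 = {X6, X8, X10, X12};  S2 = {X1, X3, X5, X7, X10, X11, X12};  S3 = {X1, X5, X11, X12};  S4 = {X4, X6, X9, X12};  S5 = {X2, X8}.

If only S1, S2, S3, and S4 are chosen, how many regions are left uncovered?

Union of S1, S2, S3, S4 = {X1, X3, X4, X5, X6, X7, X8, X9, X10, X11, X12}.
Not covered: X2 — 1 region.

1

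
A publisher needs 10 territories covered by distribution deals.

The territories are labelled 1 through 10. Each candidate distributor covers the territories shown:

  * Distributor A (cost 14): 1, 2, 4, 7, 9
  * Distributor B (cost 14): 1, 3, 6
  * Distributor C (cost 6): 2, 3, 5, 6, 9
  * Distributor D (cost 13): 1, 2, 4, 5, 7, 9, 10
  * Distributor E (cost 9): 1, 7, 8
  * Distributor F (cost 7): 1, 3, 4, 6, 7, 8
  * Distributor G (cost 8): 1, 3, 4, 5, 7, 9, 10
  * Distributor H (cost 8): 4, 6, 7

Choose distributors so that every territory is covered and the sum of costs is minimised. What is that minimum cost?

D, F together cover every territory (D ∪ F = {1, 2, 3, 4, 5, 6, 7, 8, 9, 10}); total cost 13 + 7 = 20.
The greedy pick G, C, F costs 21; no covering selection beats 20.

20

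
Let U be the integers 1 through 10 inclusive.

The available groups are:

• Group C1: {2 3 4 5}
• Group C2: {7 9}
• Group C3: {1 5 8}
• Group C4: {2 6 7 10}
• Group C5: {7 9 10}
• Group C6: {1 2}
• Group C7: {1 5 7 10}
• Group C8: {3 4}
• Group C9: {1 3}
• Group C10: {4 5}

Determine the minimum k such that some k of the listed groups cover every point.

Take {C3, C4, C5, C8}. Their union is {1, 2, 3, 4, 5, 6, 7, 8, 9, 10}, which is all 10 points.
No 3 of the 10 groups cover everything (all 120 combinations miss at least one point), so 4 is optimal.

4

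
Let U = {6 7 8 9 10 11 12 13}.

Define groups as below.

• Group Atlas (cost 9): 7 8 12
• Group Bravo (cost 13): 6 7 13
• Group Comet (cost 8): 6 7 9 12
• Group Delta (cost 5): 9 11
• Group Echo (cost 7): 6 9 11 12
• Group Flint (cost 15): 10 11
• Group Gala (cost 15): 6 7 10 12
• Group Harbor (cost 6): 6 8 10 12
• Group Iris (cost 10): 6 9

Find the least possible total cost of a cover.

24

Bravo, Delta, Harbor together cover every element (Bravo ∪ Delta ∪ Harbor = {6, 7, 8, 9, 10, 11, 12, 13}); total cost 13 + 5 + 6 = 24.
No covering selection has total cost below 24.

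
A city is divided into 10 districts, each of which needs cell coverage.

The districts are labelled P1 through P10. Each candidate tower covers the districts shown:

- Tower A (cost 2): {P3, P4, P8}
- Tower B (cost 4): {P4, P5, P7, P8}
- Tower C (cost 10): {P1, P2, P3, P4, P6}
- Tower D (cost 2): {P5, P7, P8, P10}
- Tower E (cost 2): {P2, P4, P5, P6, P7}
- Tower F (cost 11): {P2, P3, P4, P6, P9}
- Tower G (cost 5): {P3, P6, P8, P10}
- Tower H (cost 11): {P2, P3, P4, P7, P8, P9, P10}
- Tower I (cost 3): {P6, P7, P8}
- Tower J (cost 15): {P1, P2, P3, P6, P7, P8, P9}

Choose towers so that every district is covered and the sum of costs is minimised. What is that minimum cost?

A, D, J together cover every district (A ∪ D ∪ J = {P1, P2, P3, P4, P5, P6, P7, P8, P9, P10}); total cost 2 + 2 + 15 = 19.
The greedy pick E, A, D, J costs 21; no covering selection beats 19.

19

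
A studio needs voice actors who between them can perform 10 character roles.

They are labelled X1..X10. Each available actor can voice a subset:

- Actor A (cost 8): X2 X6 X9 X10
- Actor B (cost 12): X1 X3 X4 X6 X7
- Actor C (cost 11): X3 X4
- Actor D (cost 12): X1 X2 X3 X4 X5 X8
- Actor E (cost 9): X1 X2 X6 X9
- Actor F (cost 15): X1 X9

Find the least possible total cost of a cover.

A, B, D together cover every role (A ∪ B ∪ D = {X1, X2, X3, X4, X5, X6, X7, X8, X9, X10}); total cost 8 + 12 + 12 = 32.
No covering selection has total cost below 32.

32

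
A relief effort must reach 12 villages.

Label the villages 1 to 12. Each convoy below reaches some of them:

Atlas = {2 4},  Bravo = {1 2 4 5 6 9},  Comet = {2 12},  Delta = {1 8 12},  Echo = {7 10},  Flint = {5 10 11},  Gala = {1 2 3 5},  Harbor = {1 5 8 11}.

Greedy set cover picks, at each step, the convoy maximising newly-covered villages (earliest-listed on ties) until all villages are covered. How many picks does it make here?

Greedy: pick Bravo (covers 6 new) → pick Delta (covers 2 new) → pick Echo (covers 2 new) → pick Flint (covers 1 new) → pick Gala (covers 1 new). Total picks: 5.

5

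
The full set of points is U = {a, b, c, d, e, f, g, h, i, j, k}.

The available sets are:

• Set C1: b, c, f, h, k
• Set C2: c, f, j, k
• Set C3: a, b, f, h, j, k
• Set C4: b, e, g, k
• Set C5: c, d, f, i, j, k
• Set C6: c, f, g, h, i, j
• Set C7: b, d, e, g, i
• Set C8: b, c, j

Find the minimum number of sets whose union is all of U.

C3, C6, and C7 cover everything between them: the union {a, b, c, d, e, f, g, h, i, j, k} is all of U.
Only C3 contains a, so C3 is forced; the remaining 5 points need at least 2 more sets (each remaining set adds at most 4) — so at least 3 sets are needed, and 3 is optimal.

3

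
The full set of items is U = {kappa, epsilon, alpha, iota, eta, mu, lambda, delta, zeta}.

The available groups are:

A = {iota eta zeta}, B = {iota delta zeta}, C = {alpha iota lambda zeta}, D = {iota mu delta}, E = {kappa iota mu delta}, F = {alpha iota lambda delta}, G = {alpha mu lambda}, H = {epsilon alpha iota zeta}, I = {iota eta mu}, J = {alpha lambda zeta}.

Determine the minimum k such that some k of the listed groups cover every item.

Take {A, C, E, H}. Their union is {kappa, epsilon, alpha, iota, eta, mu, lambda, delta, zeta}, which is all 9 items.
No 3 of the 10 groups cover everything (all 120 combinations miss at least one item), so 4 is optimal.

4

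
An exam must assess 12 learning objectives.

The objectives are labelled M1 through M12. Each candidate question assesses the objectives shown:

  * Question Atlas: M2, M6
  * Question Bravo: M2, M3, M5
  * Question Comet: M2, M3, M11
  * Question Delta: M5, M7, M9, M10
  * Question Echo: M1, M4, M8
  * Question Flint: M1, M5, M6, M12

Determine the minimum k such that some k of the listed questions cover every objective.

Comet and Delta and Echo and Flint together: Comet ∪ Delta ∪ Echo ∪ Flint = {M1, M2, M3, M4, M5, M6, M7, M8, M9, M10, M11, M12} — every objective is covered.
Only Echo contains M4, so Echo is forced; the remaining 9 objectives need at least 3 more questions (each remaining question adds at most 4) — so at least 4 questions are needed, and 4 is optimal.

4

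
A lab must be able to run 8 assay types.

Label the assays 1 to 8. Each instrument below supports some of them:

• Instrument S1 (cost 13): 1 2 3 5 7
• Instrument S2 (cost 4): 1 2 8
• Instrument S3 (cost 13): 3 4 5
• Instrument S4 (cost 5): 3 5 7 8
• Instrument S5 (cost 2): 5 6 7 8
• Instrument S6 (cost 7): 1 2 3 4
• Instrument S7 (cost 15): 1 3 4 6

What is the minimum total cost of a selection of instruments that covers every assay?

S5, S6 together cover every assay (S5 ∪ S6 = {1, 2, 3, 4, 5, 6, 7, 8}); total cost 2 + 7 = 9.
No covering selection has total cost below 9.

9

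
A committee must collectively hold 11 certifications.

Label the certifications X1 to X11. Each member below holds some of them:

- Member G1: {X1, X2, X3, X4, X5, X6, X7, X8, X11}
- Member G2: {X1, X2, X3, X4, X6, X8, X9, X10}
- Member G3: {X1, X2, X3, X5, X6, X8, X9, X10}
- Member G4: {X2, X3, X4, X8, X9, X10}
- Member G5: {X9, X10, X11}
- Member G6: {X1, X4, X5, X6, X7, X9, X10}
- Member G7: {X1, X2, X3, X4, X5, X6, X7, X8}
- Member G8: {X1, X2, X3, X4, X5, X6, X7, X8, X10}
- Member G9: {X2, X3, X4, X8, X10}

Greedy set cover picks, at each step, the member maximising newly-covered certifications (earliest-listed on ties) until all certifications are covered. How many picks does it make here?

2

Greedy: pick G1 (covers 9 new) → pick G2 (covers 2 new). Total picks: 2.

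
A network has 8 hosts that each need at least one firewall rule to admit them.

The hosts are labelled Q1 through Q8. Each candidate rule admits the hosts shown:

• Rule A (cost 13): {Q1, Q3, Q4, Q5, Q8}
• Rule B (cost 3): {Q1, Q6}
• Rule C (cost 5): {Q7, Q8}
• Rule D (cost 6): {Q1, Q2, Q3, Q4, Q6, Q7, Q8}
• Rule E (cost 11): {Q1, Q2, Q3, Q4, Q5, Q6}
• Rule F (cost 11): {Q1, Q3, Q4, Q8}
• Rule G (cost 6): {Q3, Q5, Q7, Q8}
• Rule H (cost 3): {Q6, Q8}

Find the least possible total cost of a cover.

D, G together cover every host (D ∪ G = {Q1, Q2, Q3, Q4, Q5, Q6, Q7, Q8}); total cost 6 + 6 = 12.
No covering selection has total cost below 12.

12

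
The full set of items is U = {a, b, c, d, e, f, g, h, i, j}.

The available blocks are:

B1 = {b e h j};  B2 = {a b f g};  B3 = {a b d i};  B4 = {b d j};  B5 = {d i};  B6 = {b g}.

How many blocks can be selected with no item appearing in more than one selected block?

2

B1, B5 are pairwise disjoint (B1={b,e,h,j}; B5={d,i}).
Every remaining block overlaps one of these, and no 3 of the listed blocks are pairwise disjoint, so 2 is the maximum.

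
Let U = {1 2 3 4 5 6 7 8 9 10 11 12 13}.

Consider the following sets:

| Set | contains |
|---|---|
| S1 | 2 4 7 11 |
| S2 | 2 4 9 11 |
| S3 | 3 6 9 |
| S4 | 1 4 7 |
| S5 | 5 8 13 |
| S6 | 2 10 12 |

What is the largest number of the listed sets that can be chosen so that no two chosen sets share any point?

4

S3, S4, S5, S6 are pairwise disjoint (S3={3,6,9}; S4={1,4,7}; S5={5,8,13}; S6={2,10,12}).
Every remaining set overlaps one of these, and no 5 of the listed sets are pairwise disjoint, so 4 is the maximum.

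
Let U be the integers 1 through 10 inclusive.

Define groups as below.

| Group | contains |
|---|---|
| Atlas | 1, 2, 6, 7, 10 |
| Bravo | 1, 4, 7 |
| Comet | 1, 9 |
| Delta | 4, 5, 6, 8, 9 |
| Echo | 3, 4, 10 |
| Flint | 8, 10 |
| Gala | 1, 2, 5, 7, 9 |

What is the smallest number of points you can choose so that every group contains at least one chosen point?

3

H = {1, 4, 8} meets every group (each contains at least one member of H), and |H| = 3.
No choice of 2 points meets every group, so 3 is the minimum.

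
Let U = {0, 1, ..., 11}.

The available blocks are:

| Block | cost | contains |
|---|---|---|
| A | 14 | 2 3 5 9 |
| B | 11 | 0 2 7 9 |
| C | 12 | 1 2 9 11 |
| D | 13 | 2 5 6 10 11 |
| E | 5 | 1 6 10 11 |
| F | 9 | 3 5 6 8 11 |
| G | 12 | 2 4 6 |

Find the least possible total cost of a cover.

B, E, F, G together cover every element (B ∪ E ∪ F ∪ G = {0, 1, 2, 3, 4, 5, 6, 7, 8, 9, 10, 11}); total cost 11 + 5 + 9 + 12 = 37.
No covering selection has total cost below 37.

37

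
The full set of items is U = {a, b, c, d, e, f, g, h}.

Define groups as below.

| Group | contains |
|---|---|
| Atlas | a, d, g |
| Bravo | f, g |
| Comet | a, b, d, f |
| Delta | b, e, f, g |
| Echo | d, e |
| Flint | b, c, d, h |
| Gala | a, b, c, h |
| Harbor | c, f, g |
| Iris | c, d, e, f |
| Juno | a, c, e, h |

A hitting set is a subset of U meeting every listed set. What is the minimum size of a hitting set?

The 3 items {d, g, h} hit every group.
The groups Bravo, Echo, Gala are pairwise disjoint, so any hitting set needs a separate item for each — at least 3. Hence 3 is optimal.

3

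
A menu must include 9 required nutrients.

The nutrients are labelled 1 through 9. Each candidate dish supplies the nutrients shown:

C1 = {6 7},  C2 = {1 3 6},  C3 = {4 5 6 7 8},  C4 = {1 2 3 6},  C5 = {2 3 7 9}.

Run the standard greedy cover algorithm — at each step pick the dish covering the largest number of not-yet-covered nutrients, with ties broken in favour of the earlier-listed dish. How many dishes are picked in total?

3

Greedy: pick C3 (covers 5 new) → pick C4 (covers 3 new) → pick C5 (covers 1 new). Total picks: 3.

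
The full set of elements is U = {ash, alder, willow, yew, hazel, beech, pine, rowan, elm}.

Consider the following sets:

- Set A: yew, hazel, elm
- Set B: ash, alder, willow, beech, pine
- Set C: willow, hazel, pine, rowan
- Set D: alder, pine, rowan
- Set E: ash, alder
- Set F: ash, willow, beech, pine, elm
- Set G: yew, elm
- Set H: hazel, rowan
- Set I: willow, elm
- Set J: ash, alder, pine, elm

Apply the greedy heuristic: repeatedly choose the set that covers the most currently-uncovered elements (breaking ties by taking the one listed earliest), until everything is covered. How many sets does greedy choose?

Greedy: pick B (covers 5 new) → pick A (covers 3 new) → pick C (covers 1 new). Total picks: 3.

3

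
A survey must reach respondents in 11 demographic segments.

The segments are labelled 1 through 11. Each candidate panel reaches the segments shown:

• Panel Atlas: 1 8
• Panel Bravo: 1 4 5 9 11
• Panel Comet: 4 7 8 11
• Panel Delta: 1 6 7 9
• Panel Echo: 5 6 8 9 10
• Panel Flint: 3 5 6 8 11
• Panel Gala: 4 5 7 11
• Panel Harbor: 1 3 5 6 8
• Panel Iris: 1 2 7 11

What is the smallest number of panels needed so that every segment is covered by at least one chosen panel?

4

Take {Echo, Flint, Gala, Iris}. Their union is {1, 2, 3, 4, 5, 6, 7, 8, 9, 10, 11}, which is all 11 segments.
No 3 of the 9 panels cover everything (all 84 combinations miss at least one segment), so 4 is optimal.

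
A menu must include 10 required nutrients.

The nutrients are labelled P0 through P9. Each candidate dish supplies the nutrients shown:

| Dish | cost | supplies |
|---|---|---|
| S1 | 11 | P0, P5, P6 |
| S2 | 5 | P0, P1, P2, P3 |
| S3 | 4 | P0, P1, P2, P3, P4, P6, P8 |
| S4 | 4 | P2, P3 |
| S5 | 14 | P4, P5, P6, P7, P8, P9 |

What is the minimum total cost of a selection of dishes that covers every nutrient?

S3, S5 together cover every nutrient (S3 ∪ S5 = {P0, P1, P2, P3, P4, P5, P6, P7, P8, P9}); total cost 4 + 14 = 18.
No covering selection has total cost below 18.

18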